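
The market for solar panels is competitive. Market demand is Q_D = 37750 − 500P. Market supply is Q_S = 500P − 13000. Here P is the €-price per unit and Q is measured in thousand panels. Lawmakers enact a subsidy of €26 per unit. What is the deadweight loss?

In inverse form: demand P = 75.5 − 0.002Q, supply P = 26 + 0.002Q.
Competitive equilibrium: 75.5 − 0.002Q = 26 + 0.002Q → Q* = 12375, P* = 50.75.
The subsidy lowers effective supply by 26: P = 0 + 0.002Q.
New quantity: 75.5 − 0.002Q = 0 + 0.002Q → Q' = 18875.
Overproduction ΔQ = 18875 − 12375 = 6500; wedge = subsidy = 26.
DWL = ½ × 6500 × 26 = €84500 thousand.

€84500 thousand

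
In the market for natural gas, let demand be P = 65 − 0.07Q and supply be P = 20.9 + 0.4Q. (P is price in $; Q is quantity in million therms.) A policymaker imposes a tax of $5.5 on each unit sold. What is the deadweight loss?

$32.18 million

Competitive equilibrium: 65 − 0.07Q = 20.9 + 0.4Q → Q* = 93.8298, P* = 58.4319.
With the tax, the buyer price exceeds the seller price by 5.5: (65 − 0.07Q) − (20.9 + 0.4Q) = 5.5 → Q' = 82.1277.
ΔQ = 93.8298 − 82.1277 = 11.7021; the wedge equals the tax, 5.5.
Welfare loss = ½ × 11.7021 × 5.5 = $32.18 million.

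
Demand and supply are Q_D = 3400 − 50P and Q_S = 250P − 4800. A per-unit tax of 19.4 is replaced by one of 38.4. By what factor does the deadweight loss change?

In inverse form: demand P = 68 − 0.02Q, supply P = 19.2 + 0.004Q.
Competitive equilibrium: 68 − 0.02Q = 19.2 + 0.004Q → Q* = 2033.3333, P* = 27.3333.
For a per-unit tax t: ΔQ = t/0.024, so DWL = ½·t·(t/0.024) = t²/0.048.
At t = 19.4: DWL = 7840.833. At t = 38.4: DWL = 30720.
Ratio = (38.4/19.4)² = 3.918.

3.918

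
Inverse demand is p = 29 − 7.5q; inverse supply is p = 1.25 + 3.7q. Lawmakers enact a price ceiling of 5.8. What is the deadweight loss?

Competitive equilibrium: 29 − 7.5q = 1.25 + 3.7q → q* = 2.4777, p* = 10.4174.
At the ceiling p = 5.8, quantity supplied = (5.8 − 1.25)/3.7 = 1.2297.
Willingness to pay at q' = 1.2297: 29 − 7.5·1.2297 = 19.7773.
Δq = 2.4777 − 1.2297 = 1.248; wedge = 19.7773 − 5.8 = 13.9773.
Deadweight loss = ½ × 1.248 × 13.9773 = 8.72.

8.72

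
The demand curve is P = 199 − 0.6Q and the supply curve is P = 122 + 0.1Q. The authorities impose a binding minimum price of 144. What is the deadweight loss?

Competitive equilibrium: 199 − 0.6Q = 122 + 0.1Q → Q* = 110, P* = 133.
At the floor P = 144, quantity demanded = (199 − 144)/0.6 = 91.6667.
Sellers' marginal cost at Q' = 91.6667: 122 + 0.1·91.6667 = 131.1667.
ΔQ = 110 − 91.6667 = 18.3333; wedge = 144 − 131.1667 = 12.8333.
Welfare loss = ½ × 18.3333 × 12.8333 = 117.64.

117.64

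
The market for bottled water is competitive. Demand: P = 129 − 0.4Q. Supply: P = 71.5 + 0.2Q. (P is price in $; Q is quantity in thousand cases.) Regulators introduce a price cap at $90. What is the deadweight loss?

$3.33 thousand

Competitive equilibrium: 129 − 0.4Q = 71.5 + 0.2Q → Q* = 95.8333, P* = 90.6667.
At the ceiling P = 90, quantity supplied = (90 − 71.5)/0.2 = 92.5.
Willingness to pay at Q' = 92.5: 129 − 0.4·92.5 = 92.
ΔQ = 95.8333 − 92.5 = 3.3333; wedge = 92 − 90 = 2.
Welfare loss = ½ × 3.3333 × 2 = $3.33 thousand.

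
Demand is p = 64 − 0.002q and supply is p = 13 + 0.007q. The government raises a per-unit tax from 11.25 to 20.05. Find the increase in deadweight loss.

15302.22

Competitive equilibrium: 64 − 0.002q = 13 + 0.007q → q* = 5666.6667, p* = 52.6667.
For a per-unit tax t: Δq = t/0.009, so DWL = ½·t·(t/0.009) = t²/0.018.
At t = 11.25: DWL = 7031.25. At t = 20.05: DWL = 22333.472.
Increase = 22333.472 − 7031.25 = 15302.22.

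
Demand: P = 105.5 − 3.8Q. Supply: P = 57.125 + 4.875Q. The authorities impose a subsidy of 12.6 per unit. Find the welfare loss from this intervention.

Competitive equilibrium: 105.5 − 3.8Q = 57.125 + 4.875Q → Q* = 5.5764, P* = 84.3098.
The subsidy lowers effective supply by 12.6: P = 44.525 + 4.875Q.
New quantity: 105.5 − 3.8Q = 44.525 + 4.875Q → Q' = 7.0288.
Overproduction ΔQ = 7.0288 − 5.5764 = 1.4524; wedge = subsidy = 12.6.
DWL = ½ × 1.4524 × 12.6 = 9.15.

9.15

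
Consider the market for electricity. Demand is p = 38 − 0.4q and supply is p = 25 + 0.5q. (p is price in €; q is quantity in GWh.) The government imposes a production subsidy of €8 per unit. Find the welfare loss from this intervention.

Competitive equilibrium: 38 − 0.4q = 25 + 0.5q → q* = 14.4444, p* = 32.2222.
The subsidy lowers effective supply by 8: p = 17 + 0.5q.
New quantity: 38 − 0.4q = 17 + 0.5q → q' = 23.3333.
Overproduction Δq = 23.3333 − 14.4444 = 8.8889; wedge = subsidy = 8.
Welfare loss = ½ × 8.8889 × 8 = €35.56.

€35.56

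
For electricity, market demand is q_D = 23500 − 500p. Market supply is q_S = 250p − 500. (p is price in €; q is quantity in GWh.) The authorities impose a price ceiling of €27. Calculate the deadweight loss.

€4687.50

In inverse form: demand p = 47 − 0.002q, supply p = 2 + 0.004q.
Competitive equilibrium: 47 − 0.002q = 2 + 0.004q → q* = 7500, p* = 32.
At the ceiling p = 27, quantity supplied = (27 − 2)/0.004 = 6250.
Willingness to pay at q' = 6250: 47 − 0.002·6250 = 34.5.
Δq = 7500 − 6250 = 1250; wedge = 34.5 − 27 = 7.5.
DWL = ½ × 1250 × 7.5 = €4687.50.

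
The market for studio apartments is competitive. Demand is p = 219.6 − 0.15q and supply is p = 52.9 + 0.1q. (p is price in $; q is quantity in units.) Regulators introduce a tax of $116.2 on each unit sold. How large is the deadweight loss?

Competitive equilibrium: 219.6 − 0.15q = 52.9 + 0.1q → q* = 666.8, p* = 119.58.
With the tax, the buyer price exceeds the seller price by 116.2: (219.6 − 0.15q) − (52.9 + 0.1q) = 116.2 → q' = 202.
Δq = 666.8 − 202 = 464.8; the wedge equals the tax, 116.2.
Welfare loss = ½ × 464.8 × 116.2 = $27004.88.

$27004.88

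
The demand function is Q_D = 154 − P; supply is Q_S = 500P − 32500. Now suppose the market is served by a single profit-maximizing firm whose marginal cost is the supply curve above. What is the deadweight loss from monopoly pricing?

In inverse form: demand P = 154 − Q, supply P = 65 + 0.002Q.
Competitive equilibrium: 154 − Q = 65 + 0.002Q → Q* = 88.8224, P* = 65.1776.
Marginal revenue: MR = 154 − 2Q. Set MR = MC: 154 − 2Q = 65 + 0.002Q → Q_m = 44.4555.
Price P_m = 154 − 1·44.4555 = 109.5445; MC(Q_m) = 65 + 0.002·44.4555 = 65.0889.
Competitive Q* = 88.8224, so ΔQ = 44.3669; wedge = 109.5445 − 65.0889 = 44.4556.
DWL = ½ × 44.3669 × 44.4556 = 986.18.

986.18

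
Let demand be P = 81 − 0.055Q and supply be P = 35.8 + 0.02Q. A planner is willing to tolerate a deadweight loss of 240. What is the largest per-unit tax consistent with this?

6

Competitive equilibrium: 81 − 0.055Q = 35.8 + 0.02Q → Q* = 602.6667, P* = 47.8533.
A tax t gives ΔQ = t/0.075 and wedge t, so DWL = t²/0.15.
t²/0.15 = 240 → t² = 36 → t = 6.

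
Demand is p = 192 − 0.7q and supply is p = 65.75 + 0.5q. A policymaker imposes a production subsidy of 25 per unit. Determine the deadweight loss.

260.42

Competitive equilibrium: 192 − 0.7q = 65.75 + 0.5q → q* = 105.2083, p* = 118.3542.
The subsidy lowers effective supply by 25: p = 40.75 + 0.5q.
New quantity: 192 − 0.7q = 40.75 + 0.5q → q' = 126.0417.
Overproduction Δq = 126.0417 − 105.2083 = 20.8334; wedge = subsidy = 25.
Welfare loss = ½ × 20.8334 × 25 = 260.42.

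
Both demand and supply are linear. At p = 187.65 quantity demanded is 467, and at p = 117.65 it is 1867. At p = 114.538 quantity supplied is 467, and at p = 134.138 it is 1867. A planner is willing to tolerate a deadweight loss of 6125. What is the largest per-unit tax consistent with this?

Demand slope = (117.65 − 187.65)/(1867 − 467) = −0.05, so p = 211 − 0.05q.
Supply slope = (134.138 − 114.538)/(1867 − 467) = 0.014, so p = 108 + 0.014q.
Competitive equilibrium: 211 − 0.05q = 108 + 0.014q → q* = 1609.375, p* = 130.5313.
A tax t gives Δq = t/0.064 and wedge t, so DWL = t²/0.128.
t²/0.128 = 6125 → t² = 784 → t = 28.

28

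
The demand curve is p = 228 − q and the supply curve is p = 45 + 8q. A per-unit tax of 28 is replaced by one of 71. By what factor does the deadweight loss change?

6.430

Competitive equilibrium: 228 − q = 45 + 8q → q* = 20.3333, p* = 207.6667.
For a per-unit tax t: Δq = t/9, so DWL = ½·t·(t/9) = t²/18.
At t = 28: DWL = 43.556. At t = 71: DWL = 280.056.
Ratio = (71/28)² = 6.430.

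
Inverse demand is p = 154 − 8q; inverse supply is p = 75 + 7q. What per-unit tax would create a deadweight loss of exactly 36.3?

33

Competitive equilibrium: 154 − 8q = 75 + 7q → q* = 5.2667, p* = 111.8667.
A tax t gives Δq = t/15 and wedge t, so DWL = t²/30.
t²/30 = 36.3 → t² = 1089 → t = 33.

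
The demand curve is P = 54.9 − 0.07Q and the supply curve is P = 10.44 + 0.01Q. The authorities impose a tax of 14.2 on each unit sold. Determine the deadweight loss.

Competitive equilibrium: 54.9 − 0.07Q = 10.44 + 0.01Q → Q* = 555.75, P* = 15.9975.
With the tax, the buyer price exceeds the seller price by 14.2: (54.9 − 0.07Q) − (10.44 + 0.01Q) = 14.2 → Q' = 378.25.
ΔQ = 555.75 − 378.25 = 177.5; the wedge equals the tax, 14.2.
Deadweight loss = ½ × 177.5 × 14.2 = 1260.25.

1260.25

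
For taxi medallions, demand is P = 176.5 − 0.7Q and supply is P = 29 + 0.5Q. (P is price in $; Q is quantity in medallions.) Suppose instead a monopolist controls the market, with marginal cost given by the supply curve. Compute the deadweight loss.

Competitive equilibrium: 176.5 − 0.7Q = 29 + 0.5Q → Q* = 122.9167, P* = 90.4583.
Marginal revenue: MR = 176.5 − 1.4Q. Set MR = MC: 176.5 − 1.4Q = 29 + 0.5Q → Q_m = 77.6316.
Price P_m = 176.5 − 0.7·77.6316 = 122.1579; MC(Q_m) = 29 + 0.5·77.6316 = 67.8158.
Competitive Q* = 122.9167, so ΔQ = 45.2851; wedge = 122.1579 − 67.8158 = 54.3421.
Welfare loss = ½ × 45.2851 × 54.3421 = $1230.44.

$1230.44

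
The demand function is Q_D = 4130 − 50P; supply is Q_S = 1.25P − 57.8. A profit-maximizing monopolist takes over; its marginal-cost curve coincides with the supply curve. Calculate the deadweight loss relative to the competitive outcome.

In inverse form: demand P = 82.6 − 0.02Q, supply P = 46.24 + 0.8Q.
Competitive equilibrium: 82.6 − 0.02Q = 46.24 + 0.8Q → Q* = 44.3415, P* = 81.7132.
Marginal revenue: MR = 82.6 − 0.04Q. Set MR = MC: 82.6 − 0.04Q = 46.24 + 0.8Q → Q_m = 43.2857.
Price P_m = 82.6 − 0.02·43.2857 = 81.7343; MC(Q_m) = 46.24 + 0.8·43.2857 = 80.8686.
Competitive Q* = 44.3415, so ΔQ = 1.0558; wedge = 81.7343 − 80.8686 = 0.8657.
Welfare loss = ½ × 1.0558 × 0.8657 = 0.46.

0.46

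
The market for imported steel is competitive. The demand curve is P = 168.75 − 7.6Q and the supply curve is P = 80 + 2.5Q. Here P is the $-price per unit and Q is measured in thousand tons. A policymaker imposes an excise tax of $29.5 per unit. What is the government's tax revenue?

Competitive equilibrium: 168.75 − 7.6Q = 80 + 2.5Q → Q* = 8.7871, P* = 101.9678.
With the tax, the buyer price exceeds the seller price by 29.5: (168.75 − 7.6Q) − (80 + 2.5Q) = 29.5 → Q' = 5.8663.
Tax revenue = 29.5 × 5.8663 = $173.06 thousand.

$173.06 thousand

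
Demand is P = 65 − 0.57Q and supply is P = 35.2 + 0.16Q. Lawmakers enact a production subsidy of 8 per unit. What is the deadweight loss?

Competitive equilibrium: 65 − 0.57Q = 35.2 + 0.16Q → Q* = 40.8219, P* = 41.7315.
The subsidy lowers effective supply by 8: P = 27.2 + 0.16Q.
New quantity: 65 − 0.57Q = 27.2 + 0.16Q → Q' = 51.7808.
Overproduction ΔQ = 51.7808 − 40.8219 = 10.9589; wedge = subsidy = 8.
The triangle = ½ × 10.9589 × 8 = 43.84.

43.84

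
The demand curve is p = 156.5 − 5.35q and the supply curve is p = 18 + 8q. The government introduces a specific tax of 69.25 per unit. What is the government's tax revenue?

359.22

Competitive equilibrium: 156.5 − 5.35q = 18 + 8q → q* = 10.3745, p* = 100.9963.
With the tax, the buyer price exceeds the seller price by 69.25: (156.5 − 5.35q) − (18 + 8q) = 69.25 → q' = 5.1873.
Tax revenue = 69.25 × 5.1873 = 359.22.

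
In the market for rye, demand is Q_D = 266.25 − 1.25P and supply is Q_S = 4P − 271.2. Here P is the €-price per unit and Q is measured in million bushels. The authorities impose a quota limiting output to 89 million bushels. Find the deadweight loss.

In inverse form: demand P = 213 − 0.8Q, supply P = 67.8 + 0.25Q.
Competitive equilibrium: 213 − 0.8Q = 67.8 + 0.25Q → Q* = 138.2857, P* = 102.3714.
At Q = 89: demand price = 213 − 0.8·89 = 141.8; supply price = 67.8 + 0.25·89 = 90.05.
ΔQ = 138.2857 − 89 = 49.2857; wedge = 141.8 − 90.05 = 51.75.
The triangle = ½ × 49.2857 × 51.75 = €1275.27 million.

€1275.27 million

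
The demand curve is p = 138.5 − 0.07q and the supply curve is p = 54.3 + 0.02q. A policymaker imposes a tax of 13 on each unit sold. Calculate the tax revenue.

Competitive equilibrium: 138.5 − 0.07q = 54.3 + 0.02q → q* = 935.5556, p* = 73.0111.
With the tax, the buyer price exceeds the seller price by 13: (138.5 − 0.07q) − (54.3 + 0.02q) = 13 → q' = 791.1111.
Tax revenue = 13 × 791.1111 = 10284.44.

10284.44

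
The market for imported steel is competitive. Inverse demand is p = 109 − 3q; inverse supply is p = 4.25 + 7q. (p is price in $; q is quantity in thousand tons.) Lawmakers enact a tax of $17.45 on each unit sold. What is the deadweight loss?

Competitive equilibrium: 109 − 3q = 4.25 + 7q → q* = 10.475, p* = 77.575.
With the tax, the buyer price exceeds the seller price by 17.45: (109 − 3q) − (4.25 + 7q) = 17.45 → q' = 8.73.
Δq = 10.475 − 8.73 = 1.745; the wedge equals the tax, 17.45.
Deadweight loss = ½ × 1.745 × 17.45 = $15.23 thousand.

$15.23 thousand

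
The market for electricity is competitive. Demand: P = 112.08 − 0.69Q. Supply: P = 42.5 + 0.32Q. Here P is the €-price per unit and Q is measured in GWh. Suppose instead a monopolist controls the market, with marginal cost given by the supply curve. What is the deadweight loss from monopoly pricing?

Competitive equilibrium: 112.08 − 0.69Q = 42.5 + 0.32Q → Q* = 68.8911, P* = 64.5451.
Marginal revenue: MR = 112.08 − 1.38Q. Set MR = MC: 112.08 − 1.38Q = 42.5 + 0.32Q → Q_m = 40.9294.
Price P_m = 112.08 − 0.69·40.9294 = 83.8387; MC(Q_m) = 42.5 + 0.32·40.9294 = 55.5974.
Competitive Q* = 68.8911, so ΔQ = 27.9617; wedge = 83.8387 − 55.5974 = 28.2413.
DWL = ½ × 27.9617 × 28.2413 = €394.84.

€394.84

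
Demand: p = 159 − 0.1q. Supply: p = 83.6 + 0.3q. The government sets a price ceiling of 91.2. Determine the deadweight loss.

Competitive equilibrium: 159 − 0.1q = 83.6 + 0.3q → q* = 188.5, p* = 140.15.
At the ceiling p = 91.2, quantity supplied = (91.2 − 83.6)/0.3 = 25.33333.
Willingness to pay at q' = 25.33333: 159 − 0.1·25.33333 = 156.46667.
Δq = 188.5 − 25.33333 = 163.16667; wedge = 156.46667 − 91.2 = 65.26667.
Deadweight loss = ½ × 163.16667 × 65.26667 = 5324.67.

5324.67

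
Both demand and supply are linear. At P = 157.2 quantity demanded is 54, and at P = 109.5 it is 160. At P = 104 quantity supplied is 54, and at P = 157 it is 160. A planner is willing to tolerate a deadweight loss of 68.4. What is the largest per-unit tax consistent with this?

Demand slope = (109.5 − 157.2)/(160 − 54) = −0.45, so P = 181.5 − 0.45Q.
Supply slope = (157 − 104)/(160 − 54) = 0.5, so P = 77 + 0.5Q.
Competitive equilibrium: 181.5 − 0.45Q = 77 + 0.5Q → Q* = 110, P* = 132.
A tax t gives ΔQ = t/0.95 and wedge t, so DWL = t²/1.9.
t²/1.9 = 68.4 → t² = 129.96 → t = 11.4.

11.4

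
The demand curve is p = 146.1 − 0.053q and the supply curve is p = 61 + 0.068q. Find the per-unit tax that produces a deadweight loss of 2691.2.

Competitive equilibrium: 146.1 − 0.053q = 61 + 0.068q → q* = 703.3058, p* = 108.8248.
A tax t gives Δq = t/0.121 and wedge t, so DWL = t²/0.242.
t²/0.242 = 2691.2 → t² = 651.2704 → t = 25.52.

25.52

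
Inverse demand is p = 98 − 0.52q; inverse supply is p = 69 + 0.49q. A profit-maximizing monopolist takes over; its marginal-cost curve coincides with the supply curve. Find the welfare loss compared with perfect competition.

Competitive equilibrium: 98 − 0.52q = 69 + 0.49q → q* = 28.7129, p* = 83.0693.
Marginal revenue: MR = 98 − 1.04q. Set MR = MC: 98 − 1.04q = 69 + 0.49q → q_m = 18.9542.
Price p_m = 98 − 0.52·18.9542 = 88.1438; MC(q_m) = 69 + 0.49·18.9542 = 78.2876.
Competitive q* = 28.7129, so Δq = 9.7587; wedge = 88.1438 − 78.2876 = 9.8562.
Deadweight loss = ½ × 9.7587 × 9.8562 = 48.09.

48.09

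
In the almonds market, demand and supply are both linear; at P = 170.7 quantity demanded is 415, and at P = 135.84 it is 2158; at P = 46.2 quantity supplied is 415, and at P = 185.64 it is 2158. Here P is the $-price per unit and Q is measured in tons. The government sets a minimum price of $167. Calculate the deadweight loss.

$56180

Demand slope = (135.84 − 170.7)/(2158 − 415) = −0.02, so P = 179 − 0.02Q.
Supply slope = (185.64 − 46.2)/(2158 − 415) = 0.08, so P = 13 + 0.08Q.
Competitive equilibrium: 179 − 0.02Q = 13 + 0.08Q → Q* = 1660, P* = 145.8.
At the floor P = 167, quantity demanded = (179 − 167)/0.02 = 600.
Sellers' marginal cost at Q' = 600: 13 + 0.08·600 = 61.
ΔQ = 1660 − 600 = 1060; wedge = 167 − 61 = 106.
DWL = ½ × 1060 × 106 = $56180.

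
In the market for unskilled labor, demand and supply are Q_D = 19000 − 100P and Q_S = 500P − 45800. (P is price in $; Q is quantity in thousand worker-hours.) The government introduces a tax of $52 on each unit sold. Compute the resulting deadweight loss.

In inverse form: demand P = 190 − 0.01Q, supply P = 91.6 + 0.002Q.
Competitive equilibrium: 190 − 0.01Q = 91.6 + 0.002Q → Q* = 8200, P* = 108.
With the tax, the buyer price exceeds the seller price by 52: (190 − 0.01Q) − (91.6 + 0.002Q) = 52 → Q' = 3866.6667.
ΔQ = 8200 − 3866.6667 = 4333.3333; the wedge equals the tax, 52.
Deadweight loss = ½ × 4333.3333 × 52 = $112666.67 thousand.

$112666.67 thousand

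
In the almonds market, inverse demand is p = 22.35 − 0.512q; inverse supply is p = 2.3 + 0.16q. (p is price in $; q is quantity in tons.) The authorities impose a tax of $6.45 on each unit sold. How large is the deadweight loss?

$30.95

Competitive equilibrium: 22.35 − 0.512q = 2.3 + 0.16q → q* = 29.8363, p* = 7.0738.
With the tax, the buyer price exceeds the seller price by 6.45: (22.35 − 0.512q) − (2.3 + 0.16q) = 6.45 → q' = 20.2381.
Δq = 29.8363 − 20.2381 = 9.5982; the wedge equals the tax, 6.45.
Deadweight loss = ½ × 9.5982 × 6.45 = $30.95.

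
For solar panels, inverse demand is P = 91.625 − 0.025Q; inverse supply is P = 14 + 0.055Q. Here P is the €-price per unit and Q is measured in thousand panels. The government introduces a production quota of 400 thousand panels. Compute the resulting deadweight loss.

Competitive equilibrium: 91.625 − 0.025Q = 14 + 0.055Q → Q* = 970.3125, P* = 67.3672.
At Q = 400: demand price = 91.625 − 0.025·400 = 81.625; supply price = 14 + 0.055·400 = 36.
ΔQ = 970.3125 − 400 = 570.3125; wedge = 81.625 − 36 = 45.625.
The triangle = ½ × 570.3125 × 45.625 = €13010.25 thousand.

€13010.25 thousand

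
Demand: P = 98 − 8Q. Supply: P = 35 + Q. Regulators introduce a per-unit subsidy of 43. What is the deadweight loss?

102.72

Competitive equilibrium: 98 − 8Q = 35 + Q → Q* = 7, P* = 42.
The subsidy lowers effective supply by 43: P = Q − 8.
New quantity: 98 − 8Q = Q − 8 → Q' = 11.7778.
Overproduction ΔQ = 11.7778 − 7 = 4.7778; wedge = subsidy = 43.
The triangle = ½ × 4.7778 × 43 = 102.72.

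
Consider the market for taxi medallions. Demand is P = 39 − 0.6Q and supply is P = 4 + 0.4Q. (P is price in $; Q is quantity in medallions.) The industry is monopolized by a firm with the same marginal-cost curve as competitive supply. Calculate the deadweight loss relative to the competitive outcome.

$86.13

Competitive equilibrium: 39 − 0.6Q = 4 + 0.4Q → Q* = 35, P* = 18.
Marginal revenue: MR = 39 − 1.2Q. Set MR = MC: 39 − 1.2Q = 4 + 0.4Q → Q_m = 21.875.
Price P_m = 39 − 0.6·21.875 = 25.875; MC(Q_m) = 4 + 0.4·21.875 = 12.75.
Competitive Q* = 35, so ΔQ = 13.125; wedge = 25.875 − 12.75 = 13.125.
Deadweight loss = ½ × 13.125 × 13.125 = $86.13.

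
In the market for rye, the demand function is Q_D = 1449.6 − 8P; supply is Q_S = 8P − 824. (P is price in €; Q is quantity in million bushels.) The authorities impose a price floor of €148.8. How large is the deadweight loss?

€359.12 million

In inverse form: demand P = 181.2 − 0.125Q, supply P = 103 + 0.125Q.
Competitive equilibrium: 181.2 − 0.125Q = 103 + 0.125Q → Q* = 312.8, P* = 142.1.
At the floor P = 148.8, quantity demanded = (181.2 − 148.8)/0.125 = 259.2.
Sellers' marginal cost at Q' = 259.2: 103 + 0.125·259.2 = 135.4.
ΔQ = 312.8 − 259.2 = 53.6; wedge = 148.8 − 135.4 = 13.4.
The triangle = ½ × 53.6 × 13.4 = €359.12 million.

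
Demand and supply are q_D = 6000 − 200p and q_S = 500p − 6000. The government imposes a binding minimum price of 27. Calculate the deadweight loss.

In inverse form: demand p = 30 − 0.005q, supply p = 12 + 0.002q.
Competitive equilibrium: 30 − 0.005q = 12 + 0.002q → q* = 2571.4286, p* = 17.1429.
At the floor p = 27, quantity demanded = (30 − 27)/0.005 = 600.
Sellers' marginal cost at q' = 600: 12 + 0.002·600 = 13.2.
Δq = 2571.4286 − 600 = 1971.4286; wedge = 27 − 13.2 = 13.8.
DWL = ½ × 1971.4286 × 13.8 = 13602.86.

13602.86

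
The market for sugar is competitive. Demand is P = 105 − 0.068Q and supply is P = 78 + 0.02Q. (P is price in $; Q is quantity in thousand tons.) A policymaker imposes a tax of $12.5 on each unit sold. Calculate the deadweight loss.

$887.78 thousand

Competitive equilibrium: 105 − 0.068Q = 78 + 0.02Q → Q* = 306.8182, P* = 84.1364.
With the tax, the buyer price exceeds the seller price by 12.5: (105 − 0.068Q) − (78 + 0.02Q) = 12.5 → Q' = 164.7727.
ΔQ = 306.8182 − 164.7727 = 142.0455; the wedge equals the tax, 12.5.
Welfare loss = ½ × 142.0455 × 12.5 = $887.78 thousand.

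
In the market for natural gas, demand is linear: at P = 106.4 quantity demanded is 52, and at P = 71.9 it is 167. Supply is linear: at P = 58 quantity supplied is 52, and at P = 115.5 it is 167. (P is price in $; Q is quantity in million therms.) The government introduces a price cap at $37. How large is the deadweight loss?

$4202.50 million

Demand slope = (71.9 − 106.4)/(167 − 52) = −0.3, so P = 122 − 0.3Q.
Supply slope = (115.5 − 58)/(167 − 52) = 0.5, so P = 32 + 0.5Q.
Competitive equilibrium: 122 − 0.3Q = 32 + 0.5Q → Q* = 112.5, P* = 88.25.
At the ceiling P = 37, quantity supplied = (37 − 32)/0.5 = 10.
Willingness to pay at Q' = 10: 122 − 0.3·10 = 119.
ΔQ = 112.5 − 10 = 102.5; wedge = 119 − 37 = 82.
Welfare loss = ½ × 102.5 × 82 = $4202.50 million.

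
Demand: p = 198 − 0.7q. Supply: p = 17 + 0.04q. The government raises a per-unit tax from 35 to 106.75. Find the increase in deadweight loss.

Competitive equilibrium: 198 − 0.7q = 17 + 0.04q → q* = 244.5946, p* = 26.7838.
For a per-unit tax t: Δq = t/0.74, so DWL = ½·t·(t/0.74) = t²/1.48.
At t = 35: DWL = 827.703. At t = 106.75: DWL = 7699.704.
Increase = 7699.704 − 827.703 = 6872.

6872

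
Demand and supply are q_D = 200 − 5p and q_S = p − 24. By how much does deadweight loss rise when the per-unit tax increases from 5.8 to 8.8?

18.25

In inverse form: demand p = 40 − 0.2q, supply p = 24 + q.
Competitive equilibrium: 40 − 0.2q = 24 + q → q* = 13.3333, p* = 37.3333.
For a per-unit tax t: Δq = t/1.2, so DWL = ½·t·(t/1.2) = t²/2.4.
At t = 5.8: DWL = 14.017. At t = 8.8: DWL = 32.267.
Increase = 32.267 − 14.017 = 18.25.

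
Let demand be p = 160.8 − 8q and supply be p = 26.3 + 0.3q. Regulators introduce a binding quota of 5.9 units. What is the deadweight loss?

440.69

Competitive equilibrium: 160.8 − 8q = 26.3 + 0.3q → q* = 16.20482, p* = 31.16145.
At q = 5.9: demand price = 160.8 − 8·5.9 = 113.6; supply price = 26.3 + 0.3·5.9 = 28.07.
Δq = 16.20482 − 5.9 = 10.30482; wedge = 113.6 − 28.07 = 85.53.
Deadweight loss = ½ × 10.30482 × 85.53 = 440.69.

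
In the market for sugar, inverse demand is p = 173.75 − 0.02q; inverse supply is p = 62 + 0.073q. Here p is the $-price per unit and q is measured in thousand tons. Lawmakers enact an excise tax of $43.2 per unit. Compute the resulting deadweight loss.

Competitive equilibrium: 173.75 − 0.02q = 62 + 0.073q → q* = 1201.6129, p* = 149.7177.
With the tax, the buyer price exceeds the seller price by 43.2: (173.75 − 0.02q) − (62 + 0.073q) = 43.2 → q' = 737.0968.
Δq = 1201.6129 − 737.0968 = 464.5161; the wedge equals the tax, 43.2.
Welfare loss = ½ × 464.5161 × 43.2 = $10033.55 thousand.

$10033.55 thousand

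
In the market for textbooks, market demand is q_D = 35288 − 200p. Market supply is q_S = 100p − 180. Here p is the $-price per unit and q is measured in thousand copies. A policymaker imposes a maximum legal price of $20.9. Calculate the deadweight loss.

In inverse form: demand p = 176.44 − 0.005q, supply p = 1.8 + 0.01q.
Competitive equilibrium: 176.44 − 0.005q = 1.8 + 0.01q → q* = 11642.66667, p* = 118.22667.
At the ceiling p = 20.9, quantity supplied = (20.9 − 1.8)/0.01 = 1910.
Willingness to pay at q' = 1910: 176.44 − 0.005·1910 = 166.89.
Δq = 11642.66667 − 1910 = 9732.66667; wedge = 166.89 − 20.9 = 145.99.
Deadweight loss = ½ × 9732.66667 × 145.99 = $710436 thousand.

$710436 thousand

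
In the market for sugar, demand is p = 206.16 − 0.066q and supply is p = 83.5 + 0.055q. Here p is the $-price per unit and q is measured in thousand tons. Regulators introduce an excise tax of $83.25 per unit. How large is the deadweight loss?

$28638.69 thousand

Competitive equilibrium: 206.16 − 0.066q = 83.5 + 0.055q → q* = 1013.719, p* = 139.2545.
With the tax, the buyer price exceeds the seller price by 83.25: (206.16 − 0.066q) − (83.5 + 0.055q) = 83.25 → q' = 325.7025.
Δq = 1013.719 − 325.7025 = 688.0165; the wedge equals the tax, 83.25.
DWL = ½ × 688.0165 × 83.25 = $28638.69 thousand.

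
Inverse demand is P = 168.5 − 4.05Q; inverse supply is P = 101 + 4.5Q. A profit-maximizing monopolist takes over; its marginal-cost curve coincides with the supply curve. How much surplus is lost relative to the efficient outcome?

Competitive equilibrium: 168.5 − 4.05Q = 101 + 4.5Q → Q* = 7.8947, P* = 136.5263.
Marginal revenue: MR = 168.5 − 8.1Q. Set MR = MC: 168.5 − 8.1Q = 101 + 4.5Q → Q_m = 5.3571.
Price P_m = 168.5 − 4.05·5.3571 = 146.8037; MC(Q_m) = 101 + 4.5·5.3571 = 125.107.
Competitive Q* = 7.8947, so ΔQ = 2.5376; wedge = 146.8037 − 125.107 = 21.6967.
Welfare loss = ½ × 2.5376 × 21.6967 = 27.53.

27.53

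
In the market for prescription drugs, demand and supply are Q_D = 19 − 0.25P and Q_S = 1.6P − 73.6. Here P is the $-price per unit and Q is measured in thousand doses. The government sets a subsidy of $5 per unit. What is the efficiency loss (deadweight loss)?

$2.70 thousand

In inverse form: demand P = 76 − 4Q, supply P = 46 + 0.625Q.
Competitive equilibrium: 76 − 4Q = 46 + 0.625Q → Q* = 6.4865, P* = 50.0541.
The subsidy lowers effective supply by 5: P = 41 + 0.625Q.
New quantity: 76 − 4Q = 41 + 0.625Q → Q' = 7.5676.
Overproduction ΔQ = 7.5676 − 6.4865 = 1.0811; wedge = subsidy = 5.
The triangle = ½ × 1.0811 × 5 = $2.70 thousand.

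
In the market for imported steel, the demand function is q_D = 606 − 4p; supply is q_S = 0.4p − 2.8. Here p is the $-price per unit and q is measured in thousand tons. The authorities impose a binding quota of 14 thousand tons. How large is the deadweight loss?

In inverse form: demand p = 151.5 − 0.25q, supply p = 7 + 2.5q.
Competitive equilibrium: 151.5 − 0.25q = 7 + 2.5q → q* = 52.5455, p* = 138.3636.
At q = 14: demand price = 151.5 − 0.25·14 = 148; supply price = 7 + 2.5·14 = 42.
Δq = 52.5455 − 14 = 38.5455; wedge = 148 − 42 = 106.
Deadweight loss = ½ × 38.5455 × 106 = $2042.91 thousand.

$2042.91 thousand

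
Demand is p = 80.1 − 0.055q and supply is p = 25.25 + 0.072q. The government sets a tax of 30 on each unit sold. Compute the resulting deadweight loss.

3543.31

Competitive equilibrium: 80.1 − 0.055q = 25.25 + 0.072q → q* = 431.8898, p* = 56.3461.
With the tax, the buyer price exceeds the seller price by 30: (80.1 − 0.055q) − (25.25 + 0.072q) = 30 → q' = 195.6693.
Δq = 431.8898 − 195.6693 = 236.2205; the wedge equals the tax, 30.
DWL = ½ × 236.2205 × 30 = 3543.31.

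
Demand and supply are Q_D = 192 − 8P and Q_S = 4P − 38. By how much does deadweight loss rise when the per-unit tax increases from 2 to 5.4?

In inverse form: demand P = 24 − 0.125Q, supply P = 9.5 + 0.25Q.
Competitive equilibrium: 24 − 0.125Q = 9.5 + 0.25Q → Q* = 38.6667, P* = 19.1667.
For a per-unit tax t: ΔQ = t/0.375, so DWL = ½·t·(t/0.375) = t²/0.75.
At t = 2: DWL = 5.333. At t = 5.4: DWL = 38.88.
Increase = 38.88 − 5.333 = 33.55.

33.55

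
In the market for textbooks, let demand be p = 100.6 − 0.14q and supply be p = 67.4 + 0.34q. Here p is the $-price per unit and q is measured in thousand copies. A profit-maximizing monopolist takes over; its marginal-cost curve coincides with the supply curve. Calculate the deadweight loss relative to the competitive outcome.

Competitive equilibrium: 100.6 − 0.14q = 67.4 + 0.34q → q* = 69.1667, p* = 90.9167.
Marginal revenue: MR = 100.6 − 0.28q. Set MR = MC: 100.6 − 0.28q = 67.4 + 0.34q → q_m = 53.5484.
Price p_m = 100.6 − 0.14·53.5484 = 93.1032; MC(q_m) = 67.4 + 0.34·53.5484 = 85.6065.
Competitive q* = 69.1667, so Δq = 15.6183; wedge = 93.1032 − 85.6065 = 7.4967.
Deadweight loss = ½ × 15.6183 × 7.4967 = $58.54 thousand.

$58.54 thousand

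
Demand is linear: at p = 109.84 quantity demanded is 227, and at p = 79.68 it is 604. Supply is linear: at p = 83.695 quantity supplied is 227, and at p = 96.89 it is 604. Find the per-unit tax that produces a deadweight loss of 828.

Demand slope = (79.68 − 109.84)/(604 − 227) = −0.08, so p = 128 − 0.08q.
Supply slope = (96.89 − 83.695)/(604 − 227) = 0.035, so p = 75.75 + 0.035q.
Competitive equilibrium: 128 − 0.08q = 75.75 + 0.035q → q* = 454.3478, p* = 91.6522.
A tax t gives Δq = t/0.115 and wedge t, so DWL = t²/0.23.
t²/0.23 = 828 → t² = 190.44 → t = 13.8.

13.8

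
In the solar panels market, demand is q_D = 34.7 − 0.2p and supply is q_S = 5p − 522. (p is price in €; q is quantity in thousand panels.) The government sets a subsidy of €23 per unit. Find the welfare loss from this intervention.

In inverse form: demand p = 173.5 − 5q, supply p = 104.4 + 0.2q.
Competitive equilibrium: 173.5 − 5q = 104.4 + 0.2q → q* = 13.28846, p* = 107.05769.
The subsidy lowers effective supply by 23: p = 81.4 + 0.2q.
New quantity: 173.5 − 5q = 81.4 + 0.2q → q' = 17.71154.
Overproduction Δq = 17.71154 − 13.28846 = 4.42308; wedge = subsidy = 23.
DWL = ½ × 4.42308 × 23 = €50.87 thousand.

€50.87 thousand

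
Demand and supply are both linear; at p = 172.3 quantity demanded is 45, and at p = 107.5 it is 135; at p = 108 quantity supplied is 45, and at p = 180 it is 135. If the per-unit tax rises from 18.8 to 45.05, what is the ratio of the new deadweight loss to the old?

5.742

Demand slope = (107.5 − 172.3)/(135 − 45) = −0.72, so p = 204.7 − 0.72q.
Supply slope = (180 − 108)/(135 − 45) = 0.8, so p = 72 + 0.8q.
Competitive equilibrium: 204.7 − 0.72q = 72 + 0.8q → q* = 87.3026, p* = 141.8421.
For a per-unit tax t: Δq = t/1.52, so DWL = ½·t·(t/1.52) = t²/3.04.
At t = 18.8: DWL = 116.263. At t = 45.05: DWL = 667.600.
Ratio = (45.05/18.8)² = 5.742.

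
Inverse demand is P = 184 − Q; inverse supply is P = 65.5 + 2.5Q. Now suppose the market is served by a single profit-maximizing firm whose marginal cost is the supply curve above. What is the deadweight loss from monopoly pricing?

Competitive equilibrium: 184 − Q = 65.5 + 2.5Q → Q* = 33.8571, P* = 150.1429.
Marginal revenue: MR = 184 − 2Q. Set MR = MC: 184 − 2Q = 65.5 + 2.5Q → Q_m = 26.3333.
Price P_m = 184 − 1·26.3333 = 157.6667; MC(Q_m) = 65.5 + 2.5·26.3333 = 131.3333.
Competitive Q* = 33.8571, so ΔQ = 7.5238; wedge = 157.6667 − 131.3333 = 26.3334.
Deadweight loss = ½ × 7.5238 × 26.3334 = 99.06.

99.06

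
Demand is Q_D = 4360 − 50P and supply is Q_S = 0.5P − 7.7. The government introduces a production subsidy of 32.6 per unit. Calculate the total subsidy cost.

1684.87

In inverse form: demand P = 87.2 − 0.02Q, supply P = 15.4 + 2Q.
Competitive equilibrium: 87.2 − 0.02Q = 15.4 + 2Q → Q* = 35.5446, P* = 86.4891.
The subsidy lowers effective supply by 32.6: P = 2Q − 17.2.
New quantity: 87.2 − 0.02Q = 2Q − 17.2 → Q' = 51.6832.
Total subsidy cost = 32.6 × 51.6832 = 1684.87.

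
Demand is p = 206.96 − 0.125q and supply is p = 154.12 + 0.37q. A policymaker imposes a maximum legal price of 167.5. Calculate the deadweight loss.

1233.12

Competitive equilibrium: 206.96 − 0.125q = 154.12 + 0.37q → q* = 106.74747, p* = 193.61657.
At the ceiling p = 167.5, quantity supplied = (167.5 − 154.12)/0.37 = 36.16216.
Willingness to pay at q' = 36.16216: 206.96 − 0.125·36.16216 = 202.43973.
Δq = 106.74747 − 36.16216 = 70.58531; wedge = 202.43973 − 167.5 = 34.93973.
Welfare loss = ½ × 70.58531 × 34.93973 = 1233.12.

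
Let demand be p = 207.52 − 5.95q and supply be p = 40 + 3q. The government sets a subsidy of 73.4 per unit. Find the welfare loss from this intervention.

300.98

Competitive equilibrium: 207.52 − 5.95q = 40 + 3q → q* = 18.7173, p* = 96.152.
The subsidy lowers effective supply by 73.4: p = 3q − 33.4.
New quantity: 207.52 − 5.95q = 3q − 33.4 → q' = 26.9184.
Overproduction Δq = 26.9184 − 18.7173 = 8.2011; wedge = subsidy = 73.4.
The triangle = ½ × 8.2011 × 73.4 = 300.98.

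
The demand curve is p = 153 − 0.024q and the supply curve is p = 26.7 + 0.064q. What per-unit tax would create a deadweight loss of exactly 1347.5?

15.4

Competitive equilibrium: 153 − 0.024q = 26.7 + 0.064q → q* = 1435.2273, p* = 118.5545.
A tax t gives Δq = t/0.088 and wedge t, so DWL = t²/0.176.
t²/0.176 = 1347.5 → t² = 237.16 → t = 15.4.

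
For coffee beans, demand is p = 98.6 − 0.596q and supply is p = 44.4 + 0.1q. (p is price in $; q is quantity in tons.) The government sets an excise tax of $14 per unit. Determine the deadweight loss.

Competitive equilibrium: 98.6 − 0.596q = 44.4 + 0.1q → q* = 77.87356, p* = 52.18736.
With the tax, the buyer price exceeds the seller price by 14: (98.6 − 0.596q) − (44.4 + 0.1q) = 14 → q' = 57.75862.
Δq = 77.87356 − 57.75862 = 20.11494; the wedge equals the tax, 14.
The triangle = ½ × 20.11494 × 14 = $140.80.

$140.80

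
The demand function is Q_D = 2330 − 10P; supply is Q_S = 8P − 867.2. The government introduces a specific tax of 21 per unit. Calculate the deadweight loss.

980

In inverse form: demand P = 233 − 0.1Q, supply P = 108.4 + 0.125Q.
Competitive equilibrium: 233 − 0.1Q = 108.4 + 0.125Q → Q* = 553.7778, P* = 177.6222.
With the tax, the buyer price exceeds the seller price by 21: (233 − 0.1Q) − (108.4 + 0.125Q) = 21 → Q' = 460.4444.
ΔQ = 553.7778 − 460.4444 = 93.3334; the wedge equals the tax, 21.
Deadweight loss = ½ × 93.3334 × 21 = 980.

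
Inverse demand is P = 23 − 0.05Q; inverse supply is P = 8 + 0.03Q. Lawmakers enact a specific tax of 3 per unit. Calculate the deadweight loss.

56.25

Competitive equilibrium: 23 − 0.05Q = 8 + 0.03Q → Q* = 187.5, P* = 13.625.
With the tax, the buyer price exceeds the seller price by 3: (23 − 0.05Q) − (8 + 0.03Q) = 3 → Q' = 150.
ΔQ = 187.5 − 150 = 37.5; the wedge equals the tax, 3.
Deadweight loss = ½ × 37.5 × 3 = 56.25.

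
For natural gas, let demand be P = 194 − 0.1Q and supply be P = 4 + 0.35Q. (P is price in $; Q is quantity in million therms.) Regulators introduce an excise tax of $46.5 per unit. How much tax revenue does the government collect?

Competitive equilibrium: 194 − 0.1Q = 4 + 0.35Q → Q* = 422.2222, P* = 151.7778.
With the tax, the buyer price exceeds the seller price by 46.5: (194 − 0.1Q) − (4 + 0.35Q) = 46.5 → Q' = 318.8889.
Tax revenue = 46.5 × 318.8889 = $14828.33 million.

$14828.33 million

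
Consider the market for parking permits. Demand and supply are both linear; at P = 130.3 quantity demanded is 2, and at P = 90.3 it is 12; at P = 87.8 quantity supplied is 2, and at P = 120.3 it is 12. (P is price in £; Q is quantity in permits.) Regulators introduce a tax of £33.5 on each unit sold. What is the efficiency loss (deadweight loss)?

£77.40

Demand slope = (90.3 − 130.3)/(12 − 2) = −4, so P = 138.3 − 4Q.
Supply slope = (120.3 − 87.8)/(12 − 2) = 3.25, so P = 81.3 + 3.25Q.
Competitive equilibrium: 138.3 − 4Q = 81.3 + 3.25Q → Q* = 7.8621, P* = 106.8517.
With the tax, the buyer price exceeds the seller price by 33.5: (138.3 − 4Q) − (81.3 + 3.25Q) = 33.5 → Q' = 3.2414.
ΔQ = 7.8621 − 3.2414 = 4.6207; the wedge equals the tax, 33.5.
The triangle = ½ × 4.6207 × 33.5 = £77.40.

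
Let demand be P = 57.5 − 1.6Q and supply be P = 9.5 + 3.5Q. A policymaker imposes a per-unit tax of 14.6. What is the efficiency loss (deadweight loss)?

Competitive equilibrium: 57.5 − 1.6Q = 9.5 + 3.5Q → Q* = 9.4118, P* = 42.4412.
With the tax, the buyer price exceeds the seller price by 14.6: (57.5 − 1.6Q) − (9.5 + 3.5Q) = 14.6 → Q' = 6.549.
ΔQ = 9.4118 − 6.549 = 2.8628; the wedge equals the tax, 14.6.
Welfare loss = ½ × 2.8628 × 14.6 = 20.90.

20.90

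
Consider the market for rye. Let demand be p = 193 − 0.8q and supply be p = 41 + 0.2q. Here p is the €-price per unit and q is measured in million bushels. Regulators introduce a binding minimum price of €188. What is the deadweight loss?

Competitive equilibrium: 193 − 0.8q = 41 + 0.2q → q* = 152, p* = 71.4.
At the floor p = 188, quantity demanded = (193 − 188)/0.8 = 6.25.
Sellers' marginal cost at q' = 6.25: 41 + 0.2·6.25 = 42.25.
Δq = 152 − 6.25 = 145.75; wedge = 188 − 42.25 = 145.75.
DWL = ½ × 145.75 × 145.75 = €10621.53 million.

€10621.53 million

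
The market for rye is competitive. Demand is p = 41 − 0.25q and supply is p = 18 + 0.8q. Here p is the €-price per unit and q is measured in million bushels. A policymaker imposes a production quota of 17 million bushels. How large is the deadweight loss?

€12.63 million

Competitive equilibrium: 41 − 0.25q = 18 + 0.8q → q* = 21.9048, p* = 35.5238.
At q = 17: demand price = 41 − 0.25·17 = 36.75; supply price = 18 + 0.8·17 = 31.6.
Δq = 21.9048 − 17 = 4.9048; wedge = 36.75 − 31.6 = 5.15.
Welfare loss = ½ × 4.9048 × 5.15 = €12.63 million.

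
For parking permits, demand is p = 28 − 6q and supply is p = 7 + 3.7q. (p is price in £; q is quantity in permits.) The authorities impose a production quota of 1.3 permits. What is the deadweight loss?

£3.63

Competitive equilibrium: 28 − 6q = 7 + 3.7q → q* = 2.1649, p* = 15.0103.
At q = 1.3: demand price = 28 − 6·1.3 = 20.2; supply price = 7 + 3.7·1.3 = 11.81.
Δq = 2.1649 − 1.3 = 0.8649; wedge = 20.2 − 11.81 = 8.39.
Welfare loss = ½ × 0.8649 × 8.39 = £3.63.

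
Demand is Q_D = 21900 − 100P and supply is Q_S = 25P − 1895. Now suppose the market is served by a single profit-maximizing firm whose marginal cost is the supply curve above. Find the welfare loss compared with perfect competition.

In inverse form: demand P = 219 − 0.01Q, supply P = 75.8 + 0.04Q.
Competitive equilibrium: 219 − 0.01Q = 75.8 + 0.04Q → Q* = 2864, P* = 190.36.
Marginal revenue: MR = 219 − 0.02Q. Set MR = MC: 219 − 0.02Q = 75.8 + 0.04Q → Q_m = 2386.66667.
Price P_m = 219 − 0.01·2386.66667 = 195.13333; MC(Q_m) = 75.8 + 0.04·2386.66667 = 171.26667.
Competitive Q* = 2864, so ΔQ = 477.33333; wedge = 195.13333 − 171.26667 = 23.86666.
Welfare loss = ½ × 477.33333 × 23.86666 = 5696.18.

5696.18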